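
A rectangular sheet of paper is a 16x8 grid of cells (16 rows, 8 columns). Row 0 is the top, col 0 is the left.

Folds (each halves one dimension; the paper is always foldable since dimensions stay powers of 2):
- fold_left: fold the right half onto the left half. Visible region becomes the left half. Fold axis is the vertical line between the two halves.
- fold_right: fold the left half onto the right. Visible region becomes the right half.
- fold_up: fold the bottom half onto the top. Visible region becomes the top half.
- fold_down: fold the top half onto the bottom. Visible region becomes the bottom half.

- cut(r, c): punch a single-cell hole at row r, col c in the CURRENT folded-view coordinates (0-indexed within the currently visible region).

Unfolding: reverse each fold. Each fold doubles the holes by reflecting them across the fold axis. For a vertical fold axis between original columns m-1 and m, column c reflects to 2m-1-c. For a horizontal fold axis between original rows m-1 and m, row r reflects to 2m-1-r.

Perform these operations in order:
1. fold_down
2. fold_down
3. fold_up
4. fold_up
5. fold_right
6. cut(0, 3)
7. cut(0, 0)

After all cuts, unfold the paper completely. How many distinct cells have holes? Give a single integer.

Answer: 64

Derivation:
Op 1 fold_down: fold axis h@8; visible region now rows[8,16) x cols[0,8) = 8x8
Op 2 fold_down: fold axis h@12; visible region now rows[12,16) x cols[0,8) = 4x8
Op 3 fold_up: fold axis h@14; visible region now rows[12,14) x cols[0,8) = 2x8
Op 4 fold_up: fold axis h@13; visible region now rows[12,13) x cols[0,8) = 1x8
Op 5 fold_right: fold axis v@4; visible region now rows[12,13) x cols[4,8) = 1x4
Op 6 cut(0, 3): punch at orig (12,7); cuts so far [(12, 7)]; region rows[12,13) x cols[4,8) = 1x4
Op 7 cut(0, 0): punch at orig (12,4); cuts so far [(12, 4), (12, 7)]; region rows[12,13) x cols[4,8) = 1x4
Unfold 1 (reflect across v@4): 4 holes -> [(12, 0), (12, 3), (12, 4), (12, 7)]
Unfold 2 (reflect across h@13): 8 holes -> [(12, 0), (12, 3), (12, 4), (12, 7), (13, 0), (13, 3), (13, 4), (13, 7)]
Unfold 3 (reflect across h@14): 16 holes -> [(12, 0), (12, 3), (12, 4), (12, 7), (13, 0), (13, 3), (13, 4), (13, 7), (14, 0), (14, 3), (14, 4), (14, 7), (15, 0), (15, 3), (15, 4), (15, 7)]
Unfold 4 (reflect across h@12): 32 holes -> [(8, 0), (8, 3), (8, 4), (8, 7), (9, 0), (9, 3), (9, 4), (9, 7), (10, 0), (10, 3), (10, 4), (10, 7), (11, 0), (11, 3), (11, 4), (11, 7), (12, 0), (12, 3), (12, 4), (12, 7), (13, 0), (13, 3), (13, 4), (13, 7), (14, 0), (14, 3), (14, 4), (14, 7), (15, 0), (15, 3), (15, 4), (15, 7)]
Unfold 5 (reflect across h@8): 64 holes -> [(0, 0), (0, 3), (0, 4), (0, 7), (1, 0), (1, 3), (1, 4), (1, 7), (2, 0), (2, 3), (2, 4), (2, 7), (3, 0), (3, 3), (3, 4), (3, 7), (4, 0), (4, 3), (4, 4), (4, 7), (5, 0), (5, 3), (5, 4), (5, 7), (6, 0), (6, 3), (6, 4), (6, 7), (7, 0), (7, 3), (7, 4), (7, 7), (8, 0), (8, 3), (8, 4), (8, 7), (9, 0), (9, 3), (9, 4), (9, 7), (10, 0), (10, 3), (10, 4), (10, 7), (11, 0), (11, 3), (11, 4), (11, 7), (12, 0), (12, 3), (12, 4), (12, 7), (13, 0), (13, 3), (13, 4), (13, 7), (14, 0), (14, 3), (14, 4), (14, 7), (15, 0), (15, 3), (15, 4), (15, 7)]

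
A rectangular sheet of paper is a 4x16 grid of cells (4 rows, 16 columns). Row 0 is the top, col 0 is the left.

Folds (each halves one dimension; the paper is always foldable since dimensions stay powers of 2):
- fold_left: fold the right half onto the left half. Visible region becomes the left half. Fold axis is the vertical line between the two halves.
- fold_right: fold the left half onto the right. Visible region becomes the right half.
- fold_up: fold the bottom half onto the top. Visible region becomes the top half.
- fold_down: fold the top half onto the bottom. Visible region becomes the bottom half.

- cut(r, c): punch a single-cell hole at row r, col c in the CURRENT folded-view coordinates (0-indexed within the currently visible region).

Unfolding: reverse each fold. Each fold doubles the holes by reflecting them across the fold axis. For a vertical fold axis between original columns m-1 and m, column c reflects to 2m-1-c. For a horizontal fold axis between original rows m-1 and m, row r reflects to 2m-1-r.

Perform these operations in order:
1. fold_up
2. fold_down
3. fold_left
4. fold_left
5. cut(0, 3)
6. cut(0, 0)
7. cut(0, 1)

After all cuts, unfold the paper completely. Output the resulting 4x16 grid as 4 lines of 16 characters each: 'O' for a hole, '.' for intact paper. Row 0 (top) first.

Op 1 fold_up: fold axis h@2; visible region now rows[0,2) x cols[0,16) = 2x16
Op 2 fold_down: fold axis h@1; visible region now rows[1,2) x cols[0,16) = 1x16
Op 3 fold_left: fold axis v@8; visible region now rows[1,2) x cols[0,8) = 1x8
Op 4 fold_left: fold axis v@4; visible region now rows[1,2) x cols[0,4) = 1x4
Op 5 cut(0, 3): punch at orig (1,3); cuts so far [(1, 3)]; region rows[1,2) x cols[0,4) = 1x4
Op 6 cut(0, 0): punch at orig (1,0); cuts so far [(1, 0), (1, 3)]; region rows[1,2) x cols[0,4) = 1x4
Op 7 cut(0, 1): punch at orig (1,1); cuts so far [(1, 0), (1, 1), (1, 3)]; region rows[1,2) x cols[0,4) = 1x4
Unfold 1 (reflect across v@4): 6 holes -> [(1, 0), (1, 1), (1, 3), (1, 4), (1, 6), (1, 7)]
Unfold 2 (reflect across v@8): 12 holes -> [(1, 0), (1, 1), (1, 3), (1, 4), (1, 6), (1, 7), (1, 8), (1, 9), (1, 11), (1, 12), (1, 14), (1, 15)]
Unfold 3 (reflect across h@1): 24 holes -> [(0, 0), (0, 1), (0, 3), (0, 4), (0, 6), (0, 7), (0, 8), (0, 9), (0, 11), (0, 12), (0, 14), (0, 15), (1, 0), (1, 1), (1, 3), (1, 4), (1, 6), (1, 7), (1, 8), (1, 9), (1, 11), (1, 12), (1, 14), (1, 15)]
Unfold 4 (reflect across h@2): 48 holes -> [(0, 0), (0, 1), (0, 3), (0, 4), (0, 6), (0, 7), (0, 8), (0, 9), (0, 11), (0, 12), (0, 14), (0, 15), (1, 0), (1, 1), (1, 3), (1, 4), (1, 6), (1, 7), (1, 8), (1, 9), (1, 11), (1, 12), (1, 14), (1, 15), (2, 0), (2, 1), (2, 3), (2, 4), (2, 6), (2, 7), (2, 8), (2, 9), (2, 11), (2, 12), (2, 14), (2, 15), (3, 0), (3, 1), (3, 3), (3, 4), (3, 6), (3, 7), (3, 8), (3, 9), (3, 11), (3, 12), (3, 14), (3, 15)]

Answer: OO.OO.OOOO.OO.OO
OO.OO.OOOO.OO.OO
OO.OO.OOOO.OO.OO
OO.OO.OOOO.OO.OO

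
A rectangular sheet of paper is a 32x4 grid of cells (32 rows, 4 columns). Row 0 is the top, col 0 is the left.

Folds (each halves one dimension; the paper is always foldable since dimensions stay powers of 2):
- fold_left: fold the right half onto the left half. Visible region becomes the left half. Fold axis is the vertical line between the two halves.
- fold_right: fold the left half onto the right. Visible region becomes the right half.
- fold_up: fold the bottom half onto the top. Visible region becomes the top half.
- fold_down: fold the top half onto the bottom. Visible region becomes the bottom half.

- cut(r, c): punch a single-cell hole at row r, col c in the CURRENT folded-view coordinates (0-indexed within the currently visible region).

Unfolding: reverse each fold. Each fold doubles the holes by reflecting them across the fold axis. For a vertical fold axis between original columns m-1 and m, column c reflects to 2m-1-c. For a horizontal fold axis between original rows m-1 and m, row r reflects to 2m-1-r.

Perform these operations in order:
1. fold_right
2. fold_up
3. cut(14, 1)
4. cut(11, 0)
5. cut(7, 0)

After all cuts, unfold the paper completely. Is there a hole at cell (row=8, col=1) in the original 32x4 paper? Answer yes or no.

Answer: no

Derivation:
Op 1 fold_right: fold axis v@2; visible region now rows[0,32) x cols[2,4) = 32x2
Op 2 fold_up: fold axis h@16; visible region now rows[0,16) x cols[2,4) = 16x2
Op 3 cut(14, 1): punch at orig (14,3); cuts so far [(14, 3)]; region rows[0,16) x cols[2,4) = 16x2
Op 4 cut(11, 0): punch at orig (11,2); cuts so far [(11, 2), (14, 3)]; region rows[0,16) x cols[2,4) = 16x2
Op 5 cut(7, 0): punch at orig (7,2); cuts so far [(7, 2), (11, 2), (14, 3)]; region rows[0,16) x cols[2,4) = 16x2
Unfold 1 (reflect across h@16): 6 holes -> [(7, 2), (11, 2), (14, 3), (17, 3), (20, 2), (24, 2)]
Unfold 2 (reflect across v@2): 12 holes -> [(7, 1), (7, 2), (11, 1), (11, 2), (14, 0), (14, 3), (17, 0), (17, 3), (20, 1), (20, 2), (24, 1), (24, 2)]
Holes: [(7, 1), (7, 2), (11, 1), (11, 2), (14, 0), (14, 3), (17, 0), (17, 3), (20, 1), (20, 2), (24, 1), (24, 2)]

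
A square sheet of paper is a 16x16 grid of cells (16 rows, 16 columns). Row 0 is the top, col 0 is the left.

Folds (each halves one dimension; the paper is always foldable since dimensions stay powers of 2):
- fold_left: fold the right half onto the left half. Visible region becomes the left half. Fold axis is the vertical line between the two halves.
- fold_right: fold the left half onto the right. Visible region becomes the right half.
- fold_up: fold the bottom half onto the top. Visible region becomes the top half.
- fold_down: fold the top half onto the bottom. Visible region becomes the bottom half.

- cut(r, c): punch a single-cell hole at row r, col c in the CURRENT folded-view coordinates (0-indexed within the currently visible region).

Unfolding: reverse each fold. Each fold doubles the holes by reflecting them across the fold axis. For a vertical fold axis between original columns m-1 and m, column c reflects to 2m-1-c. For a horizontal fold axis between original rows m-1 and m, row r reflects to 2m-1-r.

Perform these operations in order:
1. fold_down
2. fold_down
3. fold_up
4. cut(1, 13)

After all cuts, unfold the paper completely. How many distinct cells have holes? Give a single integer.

Answer: 8

Derivation:
Op 1 fold_down: fold axis h@8; visible region now rows[8,16) x cols[0,16) = 8x16
Op 2 fold_down: fold axis h@12; visible region now rows[12,16) x cols[0,16) = 4x16
Op 3 fold_up: fold axis h@14; visible region now rows[12,14) x cols[0,16) = 2x16
Op 4 cut(1, 13): punch at orig (13,13); cuts so far [(13, 13)]; region rows[12,14) x cols[0,16) = 2x16
Unfold 1 (reflect across h@14): 2 holes -> [(13, 13), (14, 13)]
Unfold 2 (reflect across h@12): 4 holes -> [(9, 13), (10, 13), (13, 13), (14, 13)]
Unfold 3 (reflect across h@8): 8 holes -> [(1, 13), (2, 13), (5, 13), (6, 13), (9, 13), (10, 13), (13, 13), (14, 13)]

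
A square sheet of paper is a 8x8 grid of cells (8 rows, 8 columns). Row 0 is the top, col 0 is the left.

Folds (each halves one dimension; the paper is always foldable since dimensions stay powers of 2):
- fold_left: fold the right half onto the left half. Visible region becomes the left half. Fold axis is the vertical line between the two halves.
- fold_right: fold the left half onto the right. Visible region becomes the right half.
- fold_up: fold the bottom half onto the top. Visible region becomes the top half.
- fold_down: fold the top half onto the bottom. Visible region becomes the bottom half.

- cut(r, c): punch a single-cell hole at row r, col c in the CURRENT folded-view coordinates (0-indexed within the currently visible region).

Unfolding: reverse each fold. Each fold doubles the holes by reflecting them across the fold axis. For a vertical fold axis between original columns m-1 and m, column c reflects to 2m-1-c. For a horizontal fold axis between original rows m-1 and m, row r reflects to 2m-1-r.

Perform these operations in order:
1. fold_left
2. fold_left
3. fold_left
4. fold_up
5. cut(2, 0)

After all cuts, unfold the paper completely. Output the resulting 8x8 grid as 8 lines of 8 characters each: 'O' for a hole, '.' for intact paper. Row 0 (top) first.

Op 1 fold_left: fold axis v@4; visible region now rows[0,8) x cols[0,4) = 8x4
Op 2 fold_left: fold axis v@2; visible region now rows[0,8) x cols[0,2) = 8x2
Op 3 fold_left: fold axis v@1; visible region now rows[0,8) x cols[0,1) = 8x1
Op 4 fold_up: fold axis h@4; visible region now rows[0,4) x cols[0,1) = 4x1
Op 5 cut(2, 0): punch at orig (2,0); cuts so far [(2, 0)]; region rows[0,4) x cols[0,1) = 4x1
Unfold 1 (reflect across h@4): 2 holes -> [(2, 0), (5, 0)]
Unfold 2 (reflect across v@1): 4 holes -> [(2, 0), (2, 1), (5, 0), (5, 1)]
Unfold 3 (reflect across v@2): 8 holes -> [(2, 0), (2, 1), (2, 2), (2, 3), (5, 0), (5, 1), (5, 2), (5, 3)]
Unfold 4 (reflect across v@4): 16 holes -> [(2, 0), (2, 1), (2, 2), (2, 3), (2, 4), (2, 5), (2, 6), (2, 7), (5, 0), (5, 1), (5, 2), (5, 3), (5, 4), (5, 5), (5, 6), (5, 7)]

Answer: ........
........
OOOOOOOO
........
........
OOOOOOOO
........
........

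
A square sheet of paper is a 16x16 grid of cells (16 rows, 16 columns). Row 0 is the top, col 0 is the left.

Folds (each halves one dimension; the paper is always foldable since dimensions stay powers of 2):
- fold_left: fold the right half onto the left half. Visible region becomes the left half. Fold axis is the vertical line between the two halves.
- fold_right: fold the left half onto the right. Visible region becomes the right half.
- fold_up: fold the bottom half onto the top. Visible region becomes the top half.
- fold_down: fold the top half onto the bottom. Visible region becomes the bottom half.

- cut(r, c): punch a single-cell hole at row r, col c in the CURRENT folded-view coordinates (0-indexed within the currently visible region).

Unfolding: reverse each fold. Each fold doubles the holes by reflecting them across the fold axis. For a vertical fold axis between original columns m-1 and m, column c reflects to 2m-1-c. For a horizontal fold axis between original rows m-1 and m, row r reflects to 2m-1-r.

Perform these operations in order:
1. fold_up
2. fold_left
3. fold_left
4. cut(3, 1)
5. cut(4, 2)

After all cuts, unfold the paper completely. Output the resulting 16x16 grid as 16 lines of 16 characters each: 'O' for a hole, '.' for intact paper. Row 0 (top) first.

Op 1 fold_up: fold axis h@8; visible region now rows[0,8) x cols[0,16) = 8x16
Op 2 fold_left: fold axis v@8; visible region now rows[0,8) x cols[0,8) = 8x8
Op 3 fold_left: fold axis v@4; visible region now rows[0,8) x cols[0,4) = 8x4
Op 4 cut(3, 1): punch at orig (3,1); cuts so far [(3, 1)]; region rows[0,8) x cols[0,4) = 8x4
Op 5 cut(4, 2): punch at orig (4,2); cuts so far [(3, 1), (4, 2)]; region rows[0,8) x cols[0,4) = 8x4
Unfold 1 (reflect across v@4): 4 holes -> [(3, 1), (3, 6), (4, 2), (4, 5)]
Unfold 2 (reflect across v@8): 8 holes -> [(3, 1), (3, 6), (3, 9), (3, 14), (4, 2), (4, 5), (4, 10), (4, 13)]
Unfold 3 (reflect across h@8): 16 holes -> [(3, 1), (3, 6), (3, 9), (3, 14), (4, 2), (4, 5), (4, 10), (4, 13), (11, 2), (11, 5), (11, 10), (11, 13), (12, 1), (12, 6), (12, 9), (12, 14)]

Answer: ................
................
................
.O....O..O....O.
..O..O....O..O..
................
................
................
................
................
................
..O..O....O..O..
.O....O..O....O.
................
................
................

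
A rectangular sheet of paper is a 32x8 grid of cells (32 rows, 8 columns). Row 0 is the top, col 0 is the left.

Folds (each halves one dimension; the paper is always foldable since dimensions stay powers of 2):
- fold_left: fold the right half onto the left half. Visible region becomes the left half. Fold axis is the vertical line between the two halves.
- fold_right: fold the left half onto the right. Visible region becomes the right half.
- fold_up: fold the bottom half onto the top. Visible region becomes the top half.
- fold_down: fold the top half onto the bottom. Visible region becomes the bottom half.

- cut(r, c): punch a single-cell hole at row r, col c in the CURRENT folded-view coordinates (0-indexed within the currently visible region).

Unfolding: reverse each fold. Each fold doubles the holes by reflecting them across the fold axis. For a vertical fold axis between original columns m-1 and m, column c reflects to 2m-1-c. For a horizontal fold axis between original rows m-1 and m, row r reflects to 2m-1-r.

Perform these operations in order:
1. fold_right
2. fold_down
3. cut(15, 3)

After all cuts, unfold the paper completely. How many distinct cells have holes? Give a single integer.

Op 1 fold_right: fold axis v@4; visible region now rows[0,32) x cols[4,8) = 32x4
Op 2 fold_down: fold axis h@16; visible region now rows[16,32) x cols[4,8) = 16x4
Op 3 cut(15, 3): punch at orig (31,7); cuts so far [(31, 7)]; region rows[16,32) x cols[4,8) = 16x4
Unfold 1 (reflect across h@16): 2 holes -> [(0, 7), (31, 7)]
Unfold 2 (reflect across v@4): 4 holes -> [(0, 0), (0, 7), (31, 0), (31, 7)]

Answer: 4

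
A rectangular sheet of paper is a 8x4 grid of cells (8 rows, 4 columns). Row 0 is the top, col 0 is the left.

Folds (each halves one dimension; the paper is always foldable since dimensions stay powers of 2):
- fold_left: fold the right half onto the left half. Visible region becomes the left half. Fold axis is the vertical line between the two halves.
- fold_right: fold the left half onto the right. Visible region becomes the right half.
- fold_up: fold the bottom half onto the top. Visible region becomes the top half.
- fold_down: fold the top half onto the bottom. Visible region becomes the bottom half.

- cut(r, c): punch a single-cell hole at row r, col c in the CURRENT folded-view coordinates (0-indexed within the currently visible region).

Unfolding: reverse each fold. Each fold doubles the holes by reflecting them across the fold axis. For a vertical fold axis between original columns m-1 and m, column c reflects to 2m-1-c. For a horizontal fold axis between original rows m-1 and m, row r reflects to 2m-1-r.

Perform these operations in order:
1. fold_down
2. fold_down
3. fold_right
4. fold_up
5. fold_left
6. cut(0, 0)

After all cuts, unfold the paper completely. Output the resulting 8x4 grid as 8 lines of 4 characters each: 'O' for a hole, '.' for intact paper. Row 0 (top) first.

Answer: OOOO
OOOO
OOOO
OOOO
OOOO
OOOO
OOOO
OOOO

Derivation:
Op 1 fold_down: fold axis h@4; visible region now rows[4,8) x cols[0,4) = 4x4
Op 2 fold_down: fold axis h@6; visible region now rows[6,8) x cols[0,4) = 2x4
Op 3 fold_right: fold axis v@2; visible region now rows[6,8) x cols[2,4) = 2x2
Op 4 fold_up: fold axis h@7; visible region now rows[6,7) x cols[2,4) = 1x2
Op 5 fold_left: fold axis v@3; visible region now rows[6,7) x cols[2,3) = 1x1
Op 6 cut(0, 0): punch at orig (6,2); cuts so far [(6, 2)]; region rows[6,7) x cols[2,3) = 1x1
Unfold 1 (reflect across v@3): 2 holes -> [(6, 2), (6, 3)]
Unfold 2 (reflect across h@7): 4 holes -> [(6, 2), (6, 3), (7, 2), (7, 3)]
Unfold 3 (reflect across v@2): 8 holes -> [(6, 0), (6, 1), (6, 2), (6, 3), (7, 0), (7, 1), (7, 2), (7, 3)]
Unfold 4 (reflect across h@6): 16 holes -> [(4, 0), (4, 1), (4, 2), (4, 3), (5, 0), (5, 1), (5, 2), (5, 3), (6, 0), (6, 1), (6, 2), (6, 3), (7, 0), (7, 1), (7, 2), (7, 3)]
Unfold 5 (reflect across h@4): 32 holes -> [(0, 0), (0, 1), (0, 2), (0, 3), (1, 0), (1, 1), (1, 2), (1, 3), (2, 0), (2, 1), (2, 2), (2, 3), (3, 0), (3, 1), (3, 2), (3, 3), (4, 0), (4, 1), (4, 2), (4, 3), (5, 0), (5, 1), (5, 2), (5, 3), (6, 0), (6, 1), (6, 2), (6, 3), (7, 0), (7, 1), (7, 2), (7, 3)]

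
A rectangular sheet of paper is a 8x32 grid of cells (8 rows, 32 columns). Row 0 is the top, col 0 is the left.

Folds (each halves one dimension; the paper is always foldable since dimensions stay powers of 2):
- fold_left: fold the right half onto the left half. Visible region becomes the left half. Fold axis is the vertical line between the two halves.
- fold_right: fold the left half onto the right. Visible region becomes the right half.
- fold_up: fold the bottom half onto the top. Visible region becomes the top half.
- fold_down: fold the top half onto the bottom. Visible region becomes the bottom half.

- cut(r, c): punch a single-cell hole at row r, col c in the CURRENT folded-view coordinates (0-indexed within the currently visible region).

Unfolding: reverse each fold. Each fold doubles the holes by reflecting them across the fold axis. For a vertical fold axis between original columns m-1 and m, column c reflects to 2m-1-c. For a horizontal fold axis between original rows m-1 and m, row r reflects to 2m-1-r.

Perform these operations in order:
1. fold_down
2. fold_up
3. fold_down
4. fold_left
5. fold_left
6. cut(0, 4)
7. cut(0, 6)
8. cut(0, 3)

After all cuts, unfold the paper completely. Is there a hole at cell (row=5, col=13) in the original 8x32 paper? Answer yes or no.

Answer: no

Derivation:
Op 1 fold_down: fold axis h@4; visible region now rows[4,8) x cols[0,32) = 4x32
Op 2 fold_up: fold axis h@6; visible region now rows[4,6) x cols[0,32) = 2x32
Op 3 fold_down: fold axis h@5; visible region now rows[5,6) x cols[0,32) = 1x32
Op 4 fold_left: fold axis v@16; visible region now rows[5,6) x cols[0,16) = 1x16
Op 5 fold_left: fold axis v@8; visible region now rows[5,6) x cols[0,8) = 1x8
Op 6 cut(0, 4): punch at orig (5,4); cuts so far [(5, 4)]; region rows[5,6) x cols[0,8) = 1x8
Op 7 cut(0, 6): punch at orig (5,6); cuts so far [(5, 4), (5, 6)]; region rows[5,6) x cols[0,8) = 1x8
Op 8 cut(0, 3): punch at orig (5,3); cuts so far [(5, 3), (5, 4), (5, 6)]; region rows[5,6) x cols[0,8) = 1x8
Unfold 1 (reflect across v@8): 6 holes -> [(5, 3), (5, 4), (5, 6), (5, 9), (5, 11), (5, 12)]
Unfold 2 (reflect across v@16): 12 holes -> [(5, 3), (5, 4), (5, 6), (5, 9), (5, 11), (5, 12), (5, 19), (5, 20), (5, 22), (5, 25), (5, 27), (5, 28)]
Unfold 3 (reflect across h@5): 24 holes -> [(4, 3), (4, 4), (4, 6), (4, 9), (4, 11), (4, 12), (4, 19), (4, 20), (4, 22), (4, 25), (4, 27), (4, 28), (5, 3), (5, 4), (5, 6), (5, 9), (5, 11), (5, 12), (5, 19), (5, 20), (5, 22), (5, 25), (5, 27), (5, 28)]
Unfold 4 (reflect across h@6): 48 holes -> [(4, 3), (4, 4), (4, 6), (4, 9), (4, 11), (4, 12), (4, 19), (4, 20), (4, 22), (4, 25), (4, 27), (4, 28), (5, 3), (5, 4), (5, 6), (5, 9), (5, 11), (5, 12), (5, 19), (5, 20), (5, 22), (5, 25), (5, 27), (5, 28), (6, 3), (6, 4), (6, 6), (6, 9), (6, 11), (6, 12), (6, 19), (6, 20), (6, 22), (6, 25), (6, 27), (6, 28), (7, 3), (7, 4), (7, 6), (7, 9), (7, 11), (7, 12), (7, 19), (7, 20), (7, 22), (7, 25), (7, 27), (7, 28)]
Unfold 5 (reflect across h@4): 96 holes -> [(0, 3), (0, 4), (0, 6), (0, 9), (0, 11), (0, 12), (0, 19), (0, 20), (0, 22), (0, 25), (0, 27), (0, 28), (1, 3), (1, 4), (1, 6), (1, 9), (1, 11), (1, 12), (1, 19), (1, 20), (1, 22), (1, 25), (1, 27), (1, 28), (2, 3), (2, 4), (2, 6), (2, 9), (2, 11), (2, 12), (2, 19), (2, 20), (2, 22), (2, 25), (2, 27), (2, 28), (3, 3), (3, 4), (3, 6), (3, 9), (3, 11), (3, 12), (3, 19), (3, 20), (3, 22), (3, 25), (3, 27), (3, 28), (4, 3), (4, 4), (4, 6), (4, 9), (4, 11), (4, 12), (4, 19), (4, 20), (4, 22), (4, 25), (4, 27), (4, 28), (5, 3), (5, 4), (5, 6), (5, 9), (5, 11), (5, 12), (5, 19), (5, 20), (5, 22), (5, 25), (5, 27), (5, 28), (6, 3), (6, 4), (6, 6), (6, 9), (6, 11), (6, 12), (6, 19), (6, 20), (6, 22), (6, 25), (6, 27), (6, 28), (7, 3), (7, 4), (7, 6), (7, 9), (7, 11), (7, 12), (7, 19), (7, 20), (7, 22), (7, 25), (7, 27), (7, 28)]
Holes: [(0, 3), (0, 4), (0, 6), (0, 9), (0, 11), (0, 12), (0, 19), (0, 20), (0, 22), (0, 25), (0, 27), (0, 28), (1, 3), (1, 4), (1, 6), (1, 9), (1, 11), (1, 12), (1, 19), (1, 20), (1, 22), (1, 25), (1, 27), (1, 28), (2, 3), (2, 4), (2, 6), (2, 9), (2, 11), (2, 12), (2, 19), (2, 20), (2, 22), (2, 25), (2, 27), (2, 28), (3, 3), (3, 4), (3, 6), (3, 9), (3, 11), (3, 12), (3, 19), (3, 20), (3, 22), (3, 25), (3, 27), (3, 28), (4, 3), (4, 4), (4, 6), (4, 9), (4, 11), (4, 12), (4, 19), (4, 20), (4, 22), (4, 25), (4, 27), (4, 28), (5, 3), (5, 4), (5, 6), (5, 9), (5, 11), (5, 12), (5, 19), (5, 20), (5, 22), (5, 25), (5, 27), (5, 28), (6, 3), (6, 4), (6, 6), (6, 9), (6, 11), (6, 12), (6, 19), (6, 20), (6, 22), (6, 25), (6, 27), (6, 28), (7, 3), (7, 4), (7, 6), (7, 9), (7, 11), (7, 12), (7, 19), (7, 20), (7, 22), (7, 25), (7, 27), (7, 28)]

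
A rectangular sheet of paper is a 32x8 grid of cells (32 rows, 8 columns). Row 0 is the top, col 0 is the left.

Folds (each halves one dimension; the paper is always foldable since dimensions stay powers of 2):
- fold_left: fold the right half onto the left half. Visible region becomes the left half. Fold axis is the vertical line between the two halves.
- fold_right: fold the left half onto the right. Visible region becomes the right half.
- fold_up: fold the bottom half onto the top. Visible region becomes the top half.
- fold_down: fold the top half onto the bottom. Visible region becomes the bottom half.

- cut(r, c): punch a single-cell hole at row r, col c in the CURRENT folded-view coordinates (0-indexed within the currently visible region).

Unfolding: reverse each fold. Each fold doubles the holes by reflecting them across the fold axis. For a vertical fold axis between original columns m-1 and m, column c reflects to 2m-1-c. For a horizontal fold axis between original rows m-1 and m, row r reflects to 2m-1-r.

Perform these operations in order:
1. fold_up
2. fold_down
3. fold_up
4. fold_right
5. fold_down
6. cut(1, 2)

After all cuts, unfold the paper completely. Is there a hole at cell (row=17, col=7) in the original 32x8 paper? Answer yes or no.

Answer: no

Derivation:
Op 1 fold_up: fold axis h@16; visible region now rows[0,16) x cols[0,8) = 16x8
Op 2 fold_down: fold axis h@8; visible region now rows[8,16) x cols[0,8) = 8x8
Op 3 fold_up: fold axis h@12; visible region now rows[8,12) x cols[0,8) = 4x8
Op 4 fold_right: fold axis v@4; visible region now rows[8,12) x cols[4,8) = 4x4
Op 5 fold_down: fold axis h@10; visible region now rows[10,12) x cols[4,8) = 2x4
Op 6 cut(1, 2): punch at orig (11,6); cuts so far [(11, 6)]; region rows[10,12) x cols[4,8) = 2x4
Unfold 1 (reflect across h@10): 2 holes -> [(8, 6), (11, 6)]
Unfold 2 (reflect across v@4): 4 holes -> [(8, 1), (8, 6), (11, 1), (11, 6)]
Unfold 3 (reflect across h@12): 8 holes -> [(8, 1), (8, 6), (11, 1), (11, 6), (12, 1), (12, 6), (15, 1), (15, 6)]
Unfold 4 (reflect across h@8): 16 holes -> [(0, 1), (0, 6), (3, 1), (3, 6), (4, 1), (4, 6), (7, 1), (7, 6), (8, 1), (8, 6), (11, 1), (11, 6), (12, 1), (12, 6), (15, 1), (15, 6)]
Unfold 5 (reflect across h@16): 32 holes -> [(0, 1), (0, 6), (3, 1), (3, 6), (4, 1), (4, 6), (7, 1), (7, 6), (8, 1), (8, 6), (11, 1), (11, 6), (12, 1), (12, 6), (15, 1), (15, 6), (16, 1), (16, 6), (19, 1), (19, 6), (20, 1), (20, 6), (23, 1), (23, 6), (24, 1), (24, 6), (27, 1), (27, 6), (28, 1), (28, 6), (31, 1), (31, 6)]
Holes: [(0, 1), (0, 6), (3, 1), (3, 6), (4, 1), (4, 6), (7, 1), (7, 6), (8, 1), (8, 6), (11, 1), (11, 6), (12, 1), (12, 6), (15, 1), (15, 6), (16, 1), (16, 6), (19, 1), (19, 6), (20, 1), (20, 6), (23, 1), (23, 6), (24, 1), (24, 6), (27, 1), (27, 6), (28, 1), (28, 6), (31, 1), (31, 6)]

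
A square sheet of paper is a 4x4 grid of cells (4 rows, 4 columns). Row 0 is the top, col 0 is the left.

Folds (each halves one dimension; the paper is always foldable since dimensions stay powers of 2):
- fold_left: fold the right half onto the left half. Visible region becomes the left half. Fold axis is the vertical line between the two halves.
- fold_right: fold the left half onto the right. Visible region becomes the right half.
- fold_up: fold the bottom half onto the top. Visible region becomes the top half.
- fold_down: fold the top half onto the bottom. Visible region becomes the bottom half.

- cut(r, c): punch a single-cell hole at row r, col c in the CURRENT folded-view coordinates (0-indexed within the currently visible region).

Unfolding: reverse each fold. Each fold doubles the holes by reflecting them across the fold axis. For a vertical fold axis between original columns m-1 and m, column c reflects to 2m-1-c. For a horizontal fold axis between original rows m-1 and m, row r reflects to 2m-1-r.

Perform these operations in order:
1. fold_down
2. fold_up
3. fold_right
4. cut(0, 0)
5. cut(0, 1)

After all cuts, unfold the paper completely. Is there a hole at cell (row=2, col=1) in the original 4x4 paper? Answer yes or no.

Op 1 fold_down: fold axis h@2; visible region now rows[2,4) x cols[0,4) = 2x4
Op 2 fold_up: fold axis h@3; visible region now rows[2,3) x cols[0,4) = 1x4
Op 3 fold_right: fold axis v@2; visible region now rows[2,3) x cols[2,4) = 1x2
Op 4 cut(0, 0): punch at orig (2,2); cuts so far [(2, 2)]; region rows[2,3) x cols[2,4) = 1x2
Op 5 cut(0, 1): punch at orig (2,3); cuts so far [(2, 2), (2, 3)]; region rows[2,3) x cols[2,4) = 1x2
Unfold 1 (reflect across v@2): 4 holes -> [(2, 0), (2, 1), (2, 2), (2, 3)]
Unfold 2 (reflect across h@3): 8 holes -> [(2, 0), (2, 1), (2, 2), (2, 3), (3, 0), (3, 1), (3, 2), (3, 3)]
Unfold 3 (reflect across h@2): 16 holes -> [(0, 0), (0, 1), (0, 2), (0, 3), (1, 0), (1, 1), (1, 2), (1, 3), (2, 0), (2, 1), (2, 2), (2, 3), (3, 0), (3, 1), (3, 2), (3, 3)]
Holes: [(0, 0), (0, 1), (0, 2), (0, 3), (1, 0), (1, 1), (1, 2), (1, 3), (2, 0), (2, 1), (2, 2), (2, 3), (3, 0), (3, 1), (3, 2), (3, 3)]

Answer: yes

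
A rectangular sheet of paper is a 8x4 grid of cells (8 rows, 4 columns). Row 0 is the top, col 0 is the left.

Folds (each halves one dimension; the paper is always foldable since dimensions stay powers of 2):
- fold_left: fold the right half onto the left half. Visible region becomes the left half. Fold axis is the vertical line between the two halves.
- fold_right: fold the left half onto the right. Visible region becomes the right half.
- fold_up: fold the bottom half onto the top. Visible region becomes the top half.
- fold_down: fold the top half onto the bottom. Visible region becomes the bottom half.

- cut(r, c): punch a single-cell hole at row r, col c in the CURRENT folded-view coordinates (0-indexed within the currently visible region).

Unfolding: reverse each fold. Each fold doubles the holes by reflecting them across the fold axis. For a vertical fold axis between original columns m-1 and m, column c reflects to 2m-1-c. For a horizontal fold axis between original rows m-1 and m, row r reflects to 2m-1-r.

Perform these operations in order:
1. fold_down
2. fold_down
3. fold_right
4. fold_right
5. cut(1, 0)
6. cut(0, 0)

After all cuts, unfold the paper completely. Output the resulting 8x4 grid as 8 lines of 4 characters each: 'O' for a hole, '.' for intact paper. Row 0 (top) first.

Answer: OOOO
OOOO
OOOO
OOOO
OOOO
OOOO
OOOO
OOOO

Derivation:
Op 1 fold_down: fold axis h@4; visible region now rows[4,8) x cols[0,4) = 4x4
Op 2 fold_down: fold axis h@6; visible region now rows[6,8) x cols[0,4) = 2x4
Op 3 fold_right: fold axis v@2; visible region now rows[6,8) x cols[2,4) = 2x2
Op 4 fold_right: fold axis v@3; visible region now rows[6,8) x cols[3,4) = 2x1
Op 5 cut(1, 0): punch at orig (7,3); cuts so far [(7, 3)]; region rows[6,8) x cols[3,4) = 2x1
Op 6 cut(0, 0): punch at orig (6,3); cuts so far [(6, 3), (7, 3)]; region rows[6,8) x cols[3,4) = 2x1
Unfold 1 (reflect across v@3): 4 holes -> [(6, 2), (6, 3), (7, 2), (7, 3)]
Unfold 2 (reflect across v@2): 8 holes -> [(6, 0), (6, 1), (6, 2), (6, 3), (7, 0), (7, 1), (7, 2), (7, 3)]
Unfold 3 (reflect across h@6): 16 holes -> [(4, 0), (4, 1), (4, 2), (4, 3), (5, 0), (5, 1), (5, 2), (5, 3), (6, 0), (6, 1), (6, 2), (6, 3), (7, 0), (7, 1), (7, 2), (7, 3)]
Unfold 4 (reflect across h@4): 32 holes -> [(0, 0), (0, 1), (0, 2), (0, 3), (1, 0), (1, 1), (1, 2), (1, 3), (2, 0), (2, 1), (2, 2), (2, 3), (3, 0), (3, 1), (3, 2), (3, 3), (4, 0), (4, 1), (4, 2), (4, 3), (5, 0), (5, 1), (5, 2), (5, 3), (6, 0), (6, 1), (6, 2), (6, 3), (7, 0), (7, 1), (7, 2), (7, 3)]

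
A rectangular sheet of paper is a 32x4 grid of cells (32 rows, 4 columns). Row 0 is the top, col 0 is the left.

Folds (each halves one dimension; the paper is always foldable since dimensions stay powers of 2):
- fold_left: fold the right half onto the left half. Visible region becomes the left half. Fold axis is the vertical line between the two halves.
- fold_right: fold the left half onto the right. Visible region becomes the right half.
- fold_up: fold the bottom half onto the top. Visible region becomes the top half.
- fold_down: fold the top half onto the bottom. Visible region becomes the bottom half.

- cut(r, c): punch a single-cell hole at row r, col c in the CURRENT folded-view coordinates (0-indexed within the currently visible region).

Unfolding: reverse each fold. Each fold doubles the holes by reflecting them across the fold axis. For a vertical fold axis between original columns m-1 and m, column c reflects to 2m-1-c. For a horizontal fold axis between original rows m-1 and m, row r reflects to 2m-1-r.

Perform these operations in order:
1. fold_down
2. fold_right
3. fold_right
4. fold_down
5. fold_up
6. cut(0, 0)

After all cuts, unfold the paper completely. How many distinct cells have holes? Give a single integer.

Op 1 fold_down: fold axis h@16; visible region now rows[16,32) x cols[0,4) = 16x4
Op 2 fold_right: fold axis v@2; visible region now rows[16,32) x cols[2,4) = 16x2
Op 3 fold_right: fold axis v@3; visible region now rows[16,32) x cols[3,4) = 16x1
Op 4 fold_down: fold axis h@24; visible region now rows[24,32) x cols[3,4) = 8x1
Op 5 fold_up: fold axis h@28; visible region now rows[24,28) x cols[3,4) = 4x1
Op 6 cut(0, 0): punch at orig (24,3); cuts so far [(24, 3)]; region rows[24,28) x cols[3,4) = 4x1
Unfold 1 (reflect across h@28): 2 holes -> [(24, 3), (31, 3)]
Unfold 2 (reflect across h@24): 4 holes -> [(16, 3), (23, 3), (24, 3), (31, 3)]
Unfold 3 (reflect across v@3): 8 holes -> [(16, 2), (16, 3), (23, 2), (23, 3), (24, 2), (24, 3), (31, 2), (31, 3)]
Unfold 4 (reflect across v@2): 16 holes -> [(16, 0), (16, 1), (16, 2), (16, 3), (23, 0), (23, 1), (23, 2), (23, 3), (24, 0), (24, 1), (24, 2), (24, 3), (31, 0), (31, 1), (31, 2), (31, 3)]
Unfold 5 (reflect across h@16): 32 holes -> [(0, 0), (0, 1), (0, 2), (0, 3), (7, 0), (7, 1), (7, 2), (7, 3), (8, 0), (8, 1), (8, 2), (8, 3), (15, 0), (15, 1), (15, 2), (15, 3), (16, 0), (16, 1), (16, 2), (16, 3), (23, 0), (23, 1), (23, 2), (23, 3), (24, 0), (24, 1), (24, 2), (24, 3), (31, 0), (31, 1), (31, 2), (31, 3)]

Answer: 32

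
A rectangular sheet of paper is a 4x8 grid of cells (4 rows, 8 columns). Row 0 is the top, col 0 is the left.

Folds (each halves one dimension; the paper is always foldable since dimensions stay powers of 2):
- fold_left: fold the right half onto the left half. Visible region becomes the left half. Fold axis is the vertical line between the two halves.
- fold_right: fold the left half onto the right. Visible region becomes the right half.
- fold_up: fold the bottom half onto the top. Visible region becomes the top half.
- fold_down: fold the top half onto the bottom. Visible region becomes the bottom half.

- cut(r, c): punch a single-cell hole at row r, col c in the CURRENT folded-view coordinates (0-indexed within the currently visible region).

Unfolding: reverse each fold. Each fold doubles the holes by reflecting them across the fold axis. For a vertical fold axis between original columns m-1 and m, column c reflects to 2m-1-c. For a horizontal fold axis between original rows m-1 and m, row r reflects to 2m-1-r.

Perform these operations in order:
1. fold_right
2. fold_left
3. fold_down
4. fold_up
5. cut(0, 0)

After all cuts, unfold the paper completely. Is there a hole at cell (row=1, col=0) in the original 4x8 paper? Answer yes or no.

Op 1 fold_right: fold axis v@4; visible region now rows[0,4) x cols[4,8) = 4x4
Op 2 fold_left: fold axis v@6; visible region now rows[0,4) x cols[4,6) = 4x2
Op 3 fold_down: fold axis h@2; visible region now rows[2,4) x cols[4,6) = 2x2
Op 4 fold_up: fold axis h@3; visible region now rows[2,3) x cols[4,6) = 1x2
Op 5 cut(0, 0): punch at orig (2,4); cuts so far [(2, 4)]; region rows[2,3) x cols[4,6) = 1x2
Unfold 1 (reflect across h@3): 2 holes -> [(2, 4), (3, 4)]
Unfold 2 (reflect across h@2): 4 holes -> [(0, 4), (1, 4), (2, 4), (3, 4)]
Unfold 3 (reflect across v@6): 8 holes -> [(0, 4), (0, 7), (1, 4), (1, 7), (2, 4), (2, 7), (3, 4), (3, 7)]
Unfold 4 (reflect across v@4): 16 holes -> [(0, 0), (0, 3), (0, 4), (0, 7), (1, 0), (1, 3), (1, 4), (1, 7), (2, 0), (2, 3), (2, 4), (2, 7), (3, 0), (3, 3), (3, 4), (3, 7)]
Holes: [(0, 0), (0, 3), (0, 4), (0, 7), (1, 0), (1, 3), (1, 4), (1, 7), (2, 0), (2, 3), (2, 4), (2, 7), (3, 0), (3, 3), (3, 4), (3, 7)]

Answer: yes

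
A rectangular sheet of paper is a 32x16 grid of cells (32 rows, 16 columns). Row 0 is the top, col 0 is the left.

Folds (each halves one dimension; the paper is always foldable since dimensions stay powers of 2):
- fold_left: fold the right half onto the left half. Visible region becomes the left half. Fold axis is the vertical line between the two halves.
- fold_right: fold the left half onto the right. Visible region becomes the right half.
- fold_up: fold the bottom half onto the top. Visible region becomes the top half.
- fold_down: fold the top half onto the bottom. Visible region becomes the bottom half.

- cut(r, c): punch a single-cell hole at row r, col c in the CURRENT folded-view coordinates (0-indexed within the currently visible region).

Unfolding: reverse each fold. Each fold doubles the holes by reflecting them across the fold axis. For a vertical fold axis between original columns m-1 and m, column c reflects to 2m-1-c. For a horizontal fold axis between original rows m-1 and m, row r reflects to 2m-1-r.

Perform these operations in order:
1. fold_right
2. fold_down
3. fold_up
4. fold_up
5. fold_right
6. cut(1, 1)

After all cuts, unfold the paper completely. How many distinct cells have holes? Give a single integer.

Op 1 fold_right: fold axis v@8; visible region now rows[0,32) x cols[8,16) = 32x8
Op 2 fold_down: fold axis h@16; visible region now rows[16,32) x cols[8,16) = 16x8
Op 3 fold_up: fold axis h@24; visible region now rows[16,24) x cols[8,16) = 8x8
Op 4 fold_up: fold axis h@20; visible region now rows[16,20) x cols[8,16) = 4x8
Op 5 fold_right: fold axis v@12; visible region now rows[16,20) x cols[12,16) = 4x4
Op 6 cut(1, 1): punch at orig (17,13); cuts so far [(17, 13)]; region rows[16,20) x cols[12,16) = 4x4
Unfold 1 (reflect across v@12): 2 holes -> [(17, 10), (17, 13)]
Unfold 2 (reflect across h@20): 4 holes -> [(17, 10), (17, 13), (22, 10), (22, 13)]
Unfold 3 (reflect across h@24): 8 holes -> [(17, 10), (17, 13), (22, 10), (22, 13), (25, 10), (25, 13), (30, 10), (30, 13)]
Unfold 4 (reflect across h@16): 16 holes -> [(1, 10), (1, 13), (6, 10), (6, 13), (9, 10), (9, 13), (14, 10), (14, 13), (17, 10), (17, 13), (22, 10), (22, 13), (25, 10), (25, 13), (30, 10), (30, 13)]
Unfold 5 (reflect across v@8): 32 holes -> [(1, 2), (1, 5), (1, 10), (1, 13), (6, 2), (6, 5), (6, 10), (6, 13), (9, 2), (9, 5), (9, 10), (9, 13), (14, 2), (14, 5), (14, 10), (14, 13), (17, 2), (17, 5), (17, 10), (17, 13), (22, 2), (22, 5), (22, 10), (22, 13), (25, 2), (25, 5), (25, 10), (25, 13), (30, 2), (30, 5), (30, 10), (30, 13)]

Answer: 32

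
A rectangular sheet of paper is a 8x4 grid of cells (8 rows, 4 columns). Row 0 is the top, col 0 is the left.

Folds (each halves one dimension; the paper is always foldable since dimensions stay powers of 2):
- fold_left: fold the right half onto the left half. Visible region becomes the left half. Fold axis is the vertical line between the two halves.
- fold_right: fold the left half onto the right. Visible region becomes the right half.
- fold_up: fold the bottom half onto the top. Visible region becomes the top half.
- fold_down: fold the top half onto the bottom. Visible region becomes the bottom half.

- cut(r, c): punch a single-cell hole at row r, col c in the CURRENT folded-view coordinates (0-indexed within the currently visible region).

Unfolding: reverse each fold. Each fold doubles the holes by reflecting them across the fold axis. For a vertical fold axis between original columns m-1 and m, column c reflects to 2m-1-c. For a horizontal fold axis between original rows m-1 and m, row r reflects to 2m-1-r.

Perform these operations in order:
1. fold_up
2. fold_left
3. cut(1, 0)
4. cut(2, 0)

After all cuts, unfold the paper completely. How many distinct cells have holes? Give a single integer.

Answer: 8

Derivation:
Op 1 fold_up: fold axis h@4; visible region now rows[0,4) x cols[0,4) = 4x4
Op 2 fold_left: fold axis v@2; visible region now rows[0,4) x cols[0,2) = 4x2
Op 3 cut(1, 0): punch at orig (1,0); cuts so far [(1, 0)]; region rows[0,4) x cols[0,2) = 4x2
Op 4 cut(2, 0): punch at orig (2,0); cuts so far [(1, 0), (2, 0)]; region rows[0,4) x cols[0,2) = 4x2
Unfold 1 (reflect across v@2): 4 holes -> [(1, 0), (1, 3), (2, 0), (2, 3)]
Unfold 2 (reflect across h@4): 8 holes -> [(1, 0), (1, 3), (2, 0), (2, 3), (5, 0), (5, 3), (6, 0), (6, 3)]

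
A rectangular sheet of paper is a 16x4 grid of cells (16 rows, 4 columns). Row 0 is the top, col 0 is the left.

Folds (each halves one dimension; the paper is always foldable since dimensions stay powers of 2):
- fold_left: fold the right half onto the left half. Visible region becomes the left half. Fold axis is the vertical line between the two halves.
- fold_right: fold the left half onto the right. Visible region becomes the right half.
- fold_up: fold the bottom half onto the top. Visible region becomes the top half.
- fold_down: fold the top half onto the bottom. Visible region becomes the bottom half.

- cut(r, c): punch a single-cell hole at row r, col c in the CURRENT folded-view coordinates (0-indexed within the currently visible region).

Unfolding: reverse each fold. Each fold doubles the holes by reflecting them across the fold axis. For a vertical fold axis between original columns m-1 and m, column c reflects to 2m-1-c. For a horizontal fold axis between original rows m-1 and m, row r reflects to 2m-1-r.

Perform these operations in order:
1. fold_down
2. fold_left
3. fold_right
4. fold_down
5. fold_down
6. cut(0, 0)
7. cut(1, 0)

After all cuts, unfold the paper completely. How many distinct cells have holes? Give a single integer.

Answer: 64

Derivation:
Op 1 fold_down: fold axis h@8; visible region now rows[8,16) x cols[0,4) = 8x4
Op 2 fold_left: fold axis v@2; visible region now rows[8,16) x cols[0,2) = 8x2
Op 3 fold_right: fold axis v@1; visible region now rows[8,16) x cols[1,2) = 8x1
Op 4 fold_down: fold axis h@12; visible region now rows[12,16) x cols[1,2) = 4x1
Op 5 fold_down: fold axis h@14; visible region now rows[14,16) x cols[1,2) = 2x1
Op 6 cut(0, 0): punch at orig (14,1); cuts so far [(14, 1)]; region rows[14,16) x cols[1,2) = 2x1
Op 7 cut(1, 0): punch at orig (15,1); cuts so far [(14, 1), (15, 1)]; region rows[14,16) x cols[1,2) = 2x1
Unfold 1 (reflect across h@14): 4 holes -> [(12, 1), (13, 1), (14, 1), (15, 1)]
Unfold 2 (reflect across h@12): 8 holes -> [(8, 1), (9, 1), (10, 1), (11, 1), (12, 1), (13, 1), (14, 1), (15, 1)]
Unfold 3 (reflect across v@1): 16 holes -> [(8, 0), (8, 1), (9, 0), (9, 1), (10, 0), (10, 1), (11, 0), (11, 1), (12, 0), (12, 1), (13, 0), (13, 1), (14, 0), (14, 1), (15, 0), (15, 1)]
Unfold 4 (reflect across v@2): 32 holes -> [(8, 0), (8, 1), (8, 2), (8, 3), (9, 0), (9, 1), (9, 2), (9, 3), (10, 0), (10, 1), (10, 2), (10, 3), (11, 0), (11, 1), (11, 2), (11, 3), (12, 0), (12, 1), (12, 2), (12, 3), (13, 0), (13, 1), (13, 2), (13, 3), (14, 0), (14, 1), (14, 2), (14, 3), (15, 0), (15, 1), (15, 2), (15, 3)]
Unfold 5 (reflect across h@8): 64 holes -> [(0, 0), (0, 1), (0, 2), (0, 3), (1, 0), (1, 1), (1, 2), (1, 3), (2, 0), (2, 1), (2, 2), (2, 3), (3, 0), (3, 1), (3, 2), (3, 3), (4, 0), (4, 1), (4, 2), (4, 3), (5, 0), (5, 1), (5, 2), (5, 3), (6, 0), (6, 1), (6, 2), (6, 3), (7, 0), (7, 1), (7, 2), (7, 3), (8, 0), (8, 1), (8, 2), (8, 3), (9, 0), (9, 1), (9, 2), (9, 3), (10, 0), (10, 1), (10, 2), (10, 3), (11, 0), (11, 1), (11, 2), (11, 3), (12, 0), (12, 1), (12, 2), (12, 3), (13, 0), (13, 1), (13, 2), (13, 3), (14, 0), (14, 1), (14, 2), (14, 3), (15, 0), (15, 1), (15, 2), (15, 3)]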